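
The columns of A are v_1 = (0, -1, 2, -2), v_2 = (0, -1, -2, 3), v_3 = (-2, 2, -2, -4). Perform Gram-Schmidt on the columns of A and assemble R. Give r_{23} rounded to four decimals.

r_{23} = -3.5777

v_1 = (0, -1, 2, -2); ‖v_1‖ = 3.0000, so e_1 = (0.0000, -0.3333, 0.6667, -0.6667).
e_1·v_2 = 0.0000·0 + (-0.3333)·(-1) + 0.6667·(-2) + (-0.6667)·3 = -3.0000.
u_2 = v_2 + 3.0000·e_1 = (0.0000, -2.0000, 0.0000, 1.0000).
‖u_2‖ = 2.2361, so e_2 = (0.0000, -0.8944, 0.0000, 0.4472).
r_{23} = e_2·v_3 = -3.5777.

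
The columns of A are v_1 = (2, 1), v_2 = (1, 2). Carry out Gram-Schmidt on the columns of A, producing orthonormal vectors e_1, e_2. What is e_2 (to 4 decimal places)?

e_1 = v_1/‖v_1‖ = (2, 1)/2.2361 = (0.8944, 0.4472).
r_{12} = e_1·v_2 = 1.7889.
u_2 = v_2 − 1.7889·e_1 = (-0.6000, 1.2000).
‖u_2‖ = 1.3416, so e_2 = (-0.4472, 0.8944).

e_2 = (-0.4472, 0.8944)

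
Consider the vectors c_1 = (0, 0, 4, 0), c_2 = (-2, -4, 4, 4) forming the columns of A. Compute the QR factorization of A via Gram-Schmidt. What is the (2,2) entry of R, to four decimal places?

r_{22} = 6.0000

c_1 = (0, 0, 4, 0); ‖c_1‖ = 4.0000, so e_1 = (0.0000, 0.0000, 1.0000, 0.0000).
e_1·c_2 = 0.0000·(-2) + 0.0000·(-4) + 1.0000·4 + 0.0000·4 = 4.0000.
u_2 = c_2 − 4.0000·e_1 = (-2.0000, -4.0000, 0.0000, 4.0000).
r_{22} = ‖u_2‖ = 6.0000.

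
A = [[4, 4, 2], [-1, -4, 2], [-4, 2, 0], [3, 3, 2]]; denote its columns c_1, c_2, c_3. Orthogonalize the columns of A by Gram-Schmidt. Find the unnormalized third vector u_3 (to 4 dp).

u_3 = (0.8571, 2.2857, 1.1429, 1.1429)

q_1 = c_1/‖c_1‖ = (4, -1, -4, 3)/6.4807 = (0.6172, -0.1543, -0.6172, 0.4629).
r_{12} = q_1·c_2 = 3.2404.
u_2 = c_2 − 3.2404·q_1 = (2.0000, -3.5000, 4.0000, 1.5000).
‖u_2‖ = 5.8737, so q_2 = (0.3405, -0.5959, 0.6810, 0.2554).
r_{13} = q_1·c_3 = 1.8516; r_{23} = q_2·c_3 = 0.0000.
u_3 = c_3 − 1.8516·q_1 + 0.0000·q_2 = (0.8571, 2.2857, 1.1429, 1.1429).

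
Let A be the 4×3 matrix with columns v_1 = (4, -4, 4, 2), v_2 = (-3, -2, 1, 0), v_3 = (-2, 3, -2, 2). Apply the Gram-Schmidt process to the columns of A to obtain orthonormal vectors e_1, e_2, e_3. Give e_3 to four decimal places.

v_1 = (4, -4, 4, 2); ‖v_1‖ = 7.2111, so e_1 = (0.5547, -0.5547, 0.5547, 0.2774).
e_1·v_2 = 0.5547·(-3) + (-0.5547)·(-2) + 0.5547·1 + 0.2774·0 = 0.0000.
u_2 = v_2 + 0.0000·e_1 = (-3.0000, -2.0000, 1.0000, 0.0000).
‖u_2‖ = 3.7417, so e_2 = (-0.8018, -0.5345, 0.2673, 0.0000).
e_1·v_3 = 0.5547·(-2) + (-0.5547)·3 + 0.5547·(-2) + 0.2774·2 = -3.3282; e_2·v_3 = (-0.8018)·(-2) + (-0.5345)·3 + 0.2673·(-2) + 0.0000·2 = -0.5345.
u_3 = v_3 + 3.3282·e_1 + 0.5345·e_2 = (-0.5824, 0.8681, -0.0110, 2.9231).
‖u_3‖ = 3.1044, so e_3 = (-0.1876, 0.2796, -0.0035, 0.9416).

e_3 = (-0.1876, 0.2796, -0.0035, 0.9416)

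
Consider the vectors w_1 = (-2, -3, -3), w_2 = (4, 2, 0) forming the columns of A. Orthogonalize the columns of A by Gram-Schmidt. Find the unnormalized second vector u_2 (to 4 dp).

u_2 = (2.7273, 0.0909, -1.9091)

e_1 = w_1/‖w_1‖ = (-2, -3, -3)/4.6904 = (-0.4264, -0.6396, -0.6396).
r_{12} = e_1·w_2 = -2.9848.
u_2 = w_2 + 2.9848·e_1 = (2.7273, 0.0909, -1.9091).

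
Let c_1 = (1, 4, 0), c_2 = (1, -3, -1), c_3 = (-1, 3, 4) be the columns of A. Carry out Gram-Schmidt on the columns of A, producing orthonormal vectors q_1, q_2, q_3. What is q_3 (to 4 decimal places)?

q_3 = (0.4924, -0.1231, 0.8616)

q_1 = c_1/‖c_1‖ = (1, 4, 0)/4.1231 = (0.2425, 0.9701, 0.0000).
r_{12} = q_1·c_2 = -2.6679.
u_2 = c_2 + 2.6679·q_1 = (1.6471, -0.4118, -1.0000).
‖u_2‖ = 1.9704, so q_2 = (0.8359, -0.2090, -0.5075).
r_{13} = q_1·c_3 = 2.6679; r_{23} = q_2·c_3 = -3.4929.
u_3 = c_3 − 2.6679·q_1 + 3.4929·q_2 = (1.2727, -0.3182, 2.2273).
‖u_3‖ = 2.5849, so q_3 = (0.4924, -0.1231, 0.8616).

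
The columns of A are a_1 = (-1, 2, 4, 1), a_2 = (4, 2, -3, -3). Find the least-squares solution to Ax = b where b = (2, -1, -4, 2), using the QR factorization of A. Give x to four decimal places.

x = (-0.8249, -0.0098)

q_1 = a_1/‖a_1‖ = (-1, 2, 4, 1)/4.6904 = (-0.2132, 0.4264, 0.8528, 0.2132).
r_{12} = q_1·a_2 = -3.1980.
u_2 = a_2 + 3.1980·q_1 = (3.3182, 3.3636, -0.2727, -2.3182).
‖u_2‖ = 5.2700, so q_2 = (0.6296, 0.6383, -0.0518, -0.4399).
Qᵀb = (-3.8376, -0.0518).
Back-substitute: x_2 = -0.0518/5.2700 = -0.0098.
x_1 = (-3.8376 + 3.1980·(-0.0098))/4.6904 = -0.8249.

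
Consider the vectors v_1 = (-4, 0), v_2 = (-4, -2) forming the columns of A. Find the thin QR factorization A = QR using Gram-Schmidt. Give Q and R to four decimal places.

q_1 = v_1/‖v_1‖ = (-4, 0)/4.0000 = (-1.0000, 0.0000).
r_{12} = q_1·v_2 = 4.0000.
u_2 = v_2 − 4.0000·q_1 = (0.0000, -2.0000).
‖u_2‖ = 2.0000, so q_2 = (0.0000, -1.0000).

Q = [[-1.0000, 0.0000], [0.0000, -1.0000]], R = [[4.0000, 4.0000], [0.0000, 2.0000]]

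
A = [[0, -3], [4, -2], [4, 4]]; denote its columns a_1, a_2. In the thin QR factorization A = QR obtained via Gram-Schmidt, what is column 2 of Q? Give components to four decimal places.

e_2 = (-0.5774, -0.5774, 0.5774)

a_1 = (0, 4, 4); ‖a_1‖ = 5.6569, so e_1 = (0.0000, 0.7071, 0.7071).
e_1·a_2 = 0.0000·(-3) + 0.7071·(-2) + 0.7071·4 = 1.4142.
u_2 = a_2 − 1.4142·e_1 = (-3.0000, -3.0000, 3.0000).
‖u_2‖ = 5.1962, so e_2 = (-0.5774, -0.5774, 0.5774).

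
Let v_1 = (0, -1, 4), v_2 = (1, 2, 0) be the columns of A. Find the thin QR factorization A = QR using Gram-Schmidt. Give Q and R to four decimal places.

Q = [[0.0000, 0.4581], [-0.2425, 0.8623], [0.9701, 0.2156]], R = [[4.1231, -0.4851], [0.0000, 2.1828]]

q_1 = v_1/‖v_1‖ = (0, -1, 4)/4.1231 = (0.0000, -0.2425, 0.9701).
r_{12} = q_1·v_2 = -0.4851.
u_2 = v_2 + 0.4851·q_1 = (1.0000, 1.8824, 0.4706).
‖u_2‖ = 2.1828, so q_2 = (0.4581, 0.8623, 0.2156).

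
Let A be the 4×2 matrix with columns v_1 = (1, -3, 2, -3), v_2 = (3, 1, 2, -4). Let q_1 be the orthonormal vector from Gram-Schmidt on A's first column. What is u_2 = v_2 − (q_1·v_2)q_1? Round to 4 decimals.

v_1 = (1, -3, 2, -3); ‖v_1‖ = 4.7958, so q_1 = (0.2085, -0.6255, 0.4170, -0.6255).
q_1·v_2 = 0.2085·3 + (-0.6255)·1 + 0.4170·2 + (-0.6255)·(-4) = 3.3362.
u_2 = v_2 − 3.3362·q_1 = (2.3043, 3.0870, 0.6087, -1.9130).

u_2 = (2.3043, 3.0870, 0.6087, -1.9130)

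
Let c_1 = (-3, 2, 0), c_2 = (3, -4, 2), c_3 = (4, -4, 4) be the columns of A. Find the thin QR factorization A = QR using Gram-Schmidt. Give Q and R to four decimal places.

Q = [[-0.8321, -0.3548, 0.4264], [0.5547, -0.5322, 0.6396], [0.0000, 0.7687, 0.6396]], R = [[3.6056, -4.7150, -5.5470], [0.0000, 2.6018, 3.7844], [0.0000, 0.0000, 1.7056]]

c_1 = (-3, 2, 0); ‖c_1‖ = 3.6056, so e_1 = (-0.8321, 0.5547, 0.0000).
e_1·c_2 = (-0.8321)·3 + 0.5547·(-4) + 0.0000·2 = -4.7150.
u_2 = c_2 + 4.7150·e_1 = (-0.9231, -1.3846, 2.0000).
‖u_2‖ = 2.6018, so e_2 = (-0.3548, -0.5322, 0.7687).
e_1·c_3 = (-0.8321)·4 + 0.5547·(-4) + 0.0000·4 = -5.5470; e_2·c_3 = (-0.3548)·4 + (-0.5322)·(-4) + 0.7687·4 = 3.7844.
u_3 = c_3 + 5.5470·e_1 − 3.7844·e_2 = (0.7273, 1.0909, 1.0909).
‖u_3‖ = 1.7056, so e_3 = (0.4264, 0.6396, 0.6396).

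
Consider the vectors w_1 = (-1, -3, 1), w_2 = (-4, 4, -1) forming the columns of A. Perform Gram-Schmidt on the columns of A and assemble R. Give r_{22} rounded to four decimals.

r_{22} = 5.0632

q_1 = w_1/‖w_1‖ = (-1, -3, 1)/3.3166 = (-0.3015, -0.9045, 0.3015).
r_{12} = q_1·w_2 = -2.7136.
u_2 = w_2 + 2.7136·q_1 = (-4.8182, 1.5455, -0.1818).
r_{22} = ‖u_2‖ = 5.0632.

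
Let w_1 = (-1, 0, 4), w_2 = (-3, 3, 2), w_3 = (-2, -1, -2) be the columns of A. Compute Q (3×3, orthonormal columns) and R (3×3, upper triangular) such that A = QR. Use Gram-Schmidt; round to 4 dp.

Q = [[-0.2425, -0.6099, -0.7544], [0.0000, 0.7777, -0.6287], [0.9701, -0.1525, -0.1886]], R = [[4.1231, 2.6679, -1.4552], [0.0000, 3.8578, 0.7472], [0.0000, 0.0000, 2.5148]]

q_1 = w_1/‖w_1‖ = (-1, 0, 4)/4.1231 = (-0.2425, 0.0000, 0.9701).
r_{12} = q_1·w_2 = 2.6679.
u_2 = w_2 − 2.6679·q_1 = (-2.3529, 3.0000, -0.5882).
‖u_2‖ = 3.8578, so q_2 = (-0.6099, 0.7777, -0.1525).
r_{13} = q_1·w_3 = -1.4552; r_{23} = q_2·w_3 = 0.7472.
u_3 = w_3 + 1.4552·q_1 − 0.7472·q_2 = (-1.8972, -1.5810, -0.4743).
‖u_3‖ = 2.5148, so q_3 = (-0.7544, -0.6287, -0.1886).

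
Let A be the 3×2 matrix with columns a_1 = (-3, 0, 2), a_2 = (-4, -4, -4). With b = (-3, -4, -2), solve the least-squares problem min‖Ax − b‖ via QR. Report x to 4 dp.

x = (0.1579, 0.7368)

q_1 = a_1/‖a_1‖ = (-3, 0, 2)/3.6056 = (-0.8321, 0.0000, 0.5547).
r_{12} = q_1·a_2 = 1.1094.
u_2 = a_2 − 1.1094·q_1 = (-3.0769, -4.0000, -4.6154).
‖u_2‖ = 6.8388, so q_2 = (-0.4499, -0.5849, -0.6749).
Qᵀb = (1.3868, 5.0391).
Back-substitute: x_2 = 5.0391/6.8388 = 0.7368.
x_1 = (1.3868 − 1.1094·0.7368)/3.6056 = 0.1579.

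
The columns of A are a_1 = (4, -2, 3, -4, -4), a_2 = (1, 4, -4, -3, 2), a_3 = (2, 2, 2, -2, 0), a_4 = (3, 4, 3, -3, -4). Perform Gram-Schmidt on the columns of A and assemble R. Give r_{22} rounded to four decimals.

a_1 = (4, -2, 3, -4, -4); ‖a_1‖ = 7.8102, so q_1 = (0.5121, -0.2561, 0.3841, -0.5121, -0.5121).
q_1·a_2 = 0.5121·1 + (-0.2561)·4 + 0.3841·(-4) + (-0.5121)·(-3) + (-0.5121)·2 = -1.5364.
u_2 = a_2 + 1.5364·q_1 = (1.7869, 3.6066, -3.4098, -3.7869, 1.2131).
r_{22} = ‖u_2‖ = 6.6060.

r_{22} = 6.6060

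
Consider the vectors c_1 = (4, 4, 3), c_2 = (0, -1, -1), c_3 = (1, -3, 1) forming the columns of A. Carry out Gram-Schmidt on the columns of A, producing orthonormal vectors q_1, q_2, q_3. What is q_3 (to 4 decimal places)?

q_3 = (0.1741, -0.6963, 0.6963)

c_1 = (4, 4, 3); ‖c_1‖ = 6.4031, so q_1 = (0.6247, 0.6247, 0.4685).
q_1·c_2 = 0.6247·0 + 0.6247·(-1) + 0.4685·(-1) = -1.0932.
u_2 = c_2 + 1.0932·q_1 = (0.6829, -0.3171, -0.4878).
‖u_2‖ = 0.8971, so q_2 = (0.7612, -0.3534, -0.5437).
q_1·c_3 = 0.6247·1 + 0.6247·(-3) + 0.4685·1 = -0.7809; q_2·c_3 = 0.7612·1 + (-0.3534)·(-3) + (-0.5437)·1 = 1.2778.
u_3 = c_3 + 0.7809·q_1 − 1.2778·q_2 = (0.5152, -2.0606, 2.0606).
‖u_3‖ = 2.9593, so q_3 = (0.1741, -0.6963, 0.6963).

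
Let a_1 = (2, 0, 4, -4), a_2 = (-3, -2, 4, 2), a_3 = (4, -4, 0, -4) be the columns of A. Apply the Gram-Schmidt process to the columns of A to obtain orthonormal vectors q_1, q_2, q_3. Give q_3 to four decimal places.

a_1 = (2, 0, 4, -4); ‖a_1‖ = 6.0000, so q_1 = (0.3333, 0.0000, 0.6667, -0.6667).
q_1·a_2 = 0.3333·(-3) + 0.0000·(-2) + 0.6667·4 + (-0.6667)·2 = 0.3333.
u_2 = a_2 − 0.3333·q_1 = (-3.1111, -2.0000, 3.7778, 2.2222).
‖u_2‖ = 5.7349, so q_2 = (-0.5425, -0.3487, 0.6587, 0.3875).
q_1·a_3 = 0.3333·4 + 0.0000·(-4) + 0.6667·0 + (-0.6667)·(-4) = 4.0000; q_2·a_3 = (-0.5425)·4 + (-0.3487)·(-4) + 0.6587·0 + 0.3875·(-4) = -2.3250.
u_3 = a_3 − 4.0000·q_1 + 2.3250·q_2 = (1.4054, -4.8108, -1.1351, -0.4324).
‖u_3‖ = 5.1570, so q_3 = (0.2725, -0.9329, -0.2201, -0.0839).

q_3 = (0.2725, -0.9329, -0.2201, -0.0839)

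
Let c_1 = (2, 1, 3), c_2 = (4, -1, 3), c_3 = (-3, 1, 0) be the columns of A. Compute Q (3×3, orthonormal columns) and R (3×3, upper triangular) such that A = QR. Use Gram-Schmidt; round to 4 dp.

Q = [[0.5345, 0.6172, -0.5774], [0.2673, -0.7715, -0.5774], [0.8018, -0.1543, 0.5774]], R = [[3.7417, 4.2762, -1.3363], [0.0000, 2.7775, -2.6232], [0.0000, 0.0000, 1.1547]]

q_1 = c_1/‖c_1‖ = (2, 1, 3)/3.7417 = (0.5345, 0.2673, 0.8018).
r_{12} = q_1·c_2 = 4.2762.
u_2 = c_2 − 4.2762·q_1 = (1.7143, -2.1429, -0.4286).
‖u_2‖ = 2.7775, so q_2 = (0.6172, -0.7715, -0.1543).
r_{13} = q_1·c_3 = -1.3363; r_{23} = q_2·c_3 = -2.6232.
u_3 = c_3 + 1.3363·q_1 + 2.6232·q_2 = (-0.6667, -0.6667, 0.6667).
‖u_3‖ = 1.1547, so q_3 = (-0.5774, -0.5774, 0.5774).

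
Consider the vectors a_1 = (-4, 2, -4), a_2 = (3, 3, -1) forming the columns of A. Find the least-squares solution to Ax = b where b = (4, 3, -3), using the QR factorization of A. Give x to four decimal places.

x = (0.1265, 1.2765)

a_1 = (-4, 2, -4); ‖a_1‖ = 6.0000, so q_1 = (-0.6667, 0.3333, -0.6667).
q_1·a_2 = (-0.6667)·3 + 0.3333·3 + (-0.6667)·(-1) = -0.3333.
u_2 = a_2 + 0.3333·q_1 = (2.7778, 3.1111, -1.2222).
‖u_2‖ = 4.3461, so q_2 = (0.6391, 0.7158, -0.2812).
Qᵀb = (0.3333, 5.5477).
Back-substitute: x_2 = 5.5477/4.3461 = 1.2765.
x_1 = (0.3333 + 0.3333·1.2765)/6.0000 = 0.1265.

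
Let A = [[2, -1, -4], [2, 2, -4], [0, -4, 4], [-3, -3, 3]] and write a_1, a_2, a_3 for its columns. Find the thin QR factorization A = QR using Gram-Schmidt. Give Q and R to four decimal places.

Q = [[0.4851, -0.4796, -0.6490], [0.4851, 0.1476, -0.1836], [0.0000, -0.8362, 0.4868], [-0.7276, -0.2213, -0.5551]], R = [[4.1231, 2.6679, -6.0634], [0.0000, 4.7836, -2.6808], [0.0000, 0.0000, 3.6123]]

a_1 = (2, 2, 0, -3); ‖a_1‖ = 4.1231, so q_1 = (0.4851, 0.4851, 0.0000, -0.7276).
q_1·a_2 = 0.4851·(-1) + 0.4851·2 + 0.0000·(-4) + (-0.7276)·(-3) = 2.6679.
u_2 = a_2 − 2.6679·q_1 = (-2.2941, 0.7059, -4.0000, -1.0588).
‖u_2‖ = 4.7836, so q_2 = (-0.4796, 0.1476, -0.8362, -0.2213).
q_1·a_3 = 0.4851·(-4) + 0.4851·(-4) + 0.0000·4 + (-0.7276)·3 = -6.0634; q_2·a_3 = (-0.4796)·(-4) + 0.1476·(-4) + (-0.8362)·4 + (-0.2213)·3 = -2.6808.
u_3 = a_3 + 6.0634·q_1 + 2.6808·q_2 = (-2.3445, -0.6632, 1.7584, -2.0051).
‖u_3‖ = 3.6123, so q_3 = (-0.6490, -0.1836, 0.4868, -0.5551).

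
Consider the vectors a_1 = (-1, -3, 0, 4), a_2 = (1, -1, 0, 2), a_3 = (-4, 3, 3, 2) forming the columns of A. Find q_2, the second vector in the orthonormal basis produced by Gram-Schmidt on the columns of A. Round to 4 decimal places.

a_1 = (-1, -3, 0, 4); ‖a_1‖ = 5.0990, so q_1 = (-0.1961, -0.5883, 0.0000, 0.7845).
q_1·a_2 = (-0.1961)·1 + (-0.5883)·(-1) + 0.0000·0 + 0.7845·2 = 1.9612.
u_2 = a_2 − 1.9612·q_1 = (1.3846, 0.1538, 0.0000, 0.4615).
‖u_2‖ = 1.4676, so q_2 = (0.9435, 0.1048, 0.0000, 0.3145).

q_2 = (0.9435, 0.1048, 0.0000, 0.3145)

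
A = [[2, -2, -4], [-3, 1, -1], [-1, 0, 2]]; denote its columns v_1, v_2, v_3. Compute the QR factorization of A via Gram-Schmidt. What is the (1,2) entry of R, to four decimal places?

v_1 = (2, -3, -1); ‖v_1‖ = 3.7417, so e_1 = (0.5345, -0.8018, -0.2673).
r_{12} = e_1·v_2 = -1.8708.

r_{12} = -1.8708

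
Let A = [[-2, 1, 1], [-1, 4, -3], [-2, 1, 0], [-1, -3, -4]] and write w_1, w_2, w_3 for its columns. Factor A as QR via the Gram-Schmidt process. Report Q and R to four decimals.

w_1 = (-2, -1, -2, -1); ‖w_1‖ = 3.1623, so q_1 = (-0.6325, -0.3162, -0.6325, -0.3162).
q_1·w_2 = (-0.6325)·1 + (-0.3162)·4 + (-0.6325)·1 + (-0.3162)·(-3) = -1.5811.
u_2 = w_2 + 1.5811·q_1 = (0.0000, 3.5000, 0.0000, -3.5000).
‖u_2‖ = 4.9497, so q_2 = (0.0000, 0.7071, 0.0000, -0.7071).
q_1·w_3 = (-0.6325)·1 + (-0.3162)·(-3) + (-0.6325)·0 + (-0.3162)·(-4) = 1.5811; q_2·w_3 = 0.0000·1 + 0.7071·(-3) + 0.0000·0 + (-0.7071)·(-4) = 0.7071.
u_3 = w_3 − 1.5811·q_1 − 0.7071·q_2 = (2.0000, -3.0000, 1.0000, -3.0000).
‖u_3‖ = 4.7958, so q_3 = (0.4170, -0.6255, 0.2085, -0.6255).

Q = [[-0.6325, 0.0000, 0.4170], [-0.3162, 0.7071, -0.6255], [-0.6325, 0.0000, 0.2085], [-0.3162, -0.7071, -0.6255]], R = [[3.1623, -1.5811, 1.5811], [0.0000, 4.9497, 0.7071], [0.0000, 0.0000, 4.7958]]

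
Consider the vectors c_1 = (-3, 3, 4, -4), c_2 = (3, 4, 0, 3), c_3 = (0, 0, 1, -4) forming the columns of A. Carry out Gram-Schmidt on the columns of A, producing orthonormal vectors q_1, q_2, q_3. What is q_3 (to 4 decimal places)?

q_1 = c_1/‖c_1‖ = (-3, 3, 4, -4)/7.0711 = (-0.4243, 0.4243, 0.5657, -0.5657).
r_{12} = q_1·c_2 = -1.2728.
u_2 = c_2 + 1.2728·q_1 = (2.4600, 4.5400, 0.7200, 2.2800).
‖u_2‖ = 5.6903, so q_2 = (0.4323, 0.7978, 0.1265, 0.4007).
r_{13} = q_1·c_3 = 2.8284; r_{23} = q_2·c_3 = -1.4762.
u_3 = c_3 − 2.8284·q_1 + 1.4762·q_2 = (1.8382, -0.0222, -0.4132, -1.8085).
‖u_3‖ = 2.6117, so q_3 = (0.7038, -0.0085, -0.1582, -0.6925).

q_3 = (0.7038, -0.0085, -0.1582, -0.6925)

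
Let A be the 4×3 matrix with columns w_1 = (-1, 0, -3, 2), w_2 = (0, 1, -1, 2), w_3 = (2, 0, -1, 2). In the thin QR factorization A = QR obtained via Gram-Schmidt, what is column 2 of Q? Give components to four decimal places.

e_2 = (0.3162, 0.6325, 0.3162, 0.6325)

e_1 = w_1/‖w_1‖ = (-1, 0, -3, 2)/3.7417 = (-0.2673, 0.0000, -0.8018, 0.5345).
r_{12} = e_1·w_2 = 1.8708.
u_2 = w_2 − 1.8708·e_1 = (0.5000, 1.0000, 0.5000, 1.0000).
‖u_2‖ = 1.5811, so e_2 = (0.3162, 0.6325, 0.3162, 0.6325).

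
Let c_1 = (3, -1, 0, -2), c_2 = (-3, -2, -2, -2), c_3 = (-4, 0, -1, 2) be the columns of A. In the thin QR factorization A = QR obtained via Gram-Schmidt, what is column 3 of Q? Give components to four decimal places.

e_1 = c_1/‖c_1‖ = (3, -1, 0, -2)/3.7417 = (0.8018, -0.2673, 0.0000, -0.5345).
r_{12} = e_1·c_2 = -0.8018.
u_2 = c_2 + 0.8018·e_1 = (-2.3571, -2.2143, -2.0000, -2.4286).
‖u_2‖ = 4.5119, so e_2 = (-0.5224, -0.4908, -0.4433, -0.5383).
r_{13} = e_1·c_3 = -4.2762; r_{23} = e_2·c_3 = 1.4565.
u_3 = c_3 + 4.2762·e_1 − 1.4565·e_2 = (0.1895, -0.4281, -0.3544, 0.4982).
‖u_3‖ = 0.7701, so e_3 = (0.2461, -0.5559, -0.4602, 0.6470).

e_3 = (0.2461, -0.5559, -0.4602, 0.6470)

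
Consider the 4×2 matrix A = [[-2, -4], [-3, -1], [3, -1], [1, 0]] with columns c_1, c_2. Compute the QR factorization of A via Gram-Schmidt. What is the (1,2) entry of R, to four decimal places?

r_{12} = 1.6681

c_1 = (-2, -3, 3, 1); ‖c_1‖ = 4.7958, so q_1 = (-0.4170, -0.6255, 0.6255, 0.2085).
r_{12} = q_1·c_2 = 1.6681.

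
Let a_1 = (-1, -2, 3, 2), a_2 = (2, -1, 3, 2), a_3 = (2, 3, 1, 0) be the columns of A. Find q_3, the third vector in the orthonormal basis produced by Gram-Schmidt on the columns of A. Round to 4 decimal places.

q_3 = (-0.2819, 0.8458, 0.4522, 0.0266)

q_1 = a_1/‖a_1‖ = (-1, -2, 3, 2)/4.2426 = (-0.2357, -0.4714, 0.7071, 0.4714).
r_{12} = q_1·a_2 = 3.0641.
u_2 = a_2 − 3.0641·q_1 = (2.7222, 0.4444, 0.8333, 0.5556).
‖u_2‖ = 2.9345, so q_2 = (0.9277, 0.1515, 0.2840, 0.1893).
r_{13} = q_1·a_3 = -1.1785; r_{23} = q_2·a_3 = 2.5937.
u_3 = a_3 + 1.1785·q_1 − 2.5937·q_2 = (-0.6839, 2.0516, 1.0968, 0.0645).
‖u_3‖ = 2.4257, so q_3 = (-0.2819, 0.8458, 0.4522, 0.0266).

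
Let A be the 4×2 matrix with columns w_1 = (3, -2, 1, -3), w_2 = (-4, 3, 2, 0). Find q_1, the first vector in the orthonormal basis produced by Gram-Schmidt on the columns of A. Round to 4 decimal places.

q_1 = (0.6255, -0.4170, 0.2085, -0.6255)

w_1 = (3, -2, 1, -3); ‖w_1‖ = 4.7958, so q_1 = (0.6255, -0.4170, 0.2085, -0.6255).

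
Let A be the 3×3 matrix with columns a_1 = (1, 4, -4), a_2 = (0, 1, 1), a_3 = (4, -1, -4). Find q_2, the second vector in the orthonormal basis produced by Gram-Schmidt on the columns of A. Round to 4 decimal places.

a_1 = (1, 4, -4); ‖a_1‖ = 5.7446, so q_1 = (0.1741, 0.6963, -0.6963).
q_1·a_2 = 0.1741·0 + 0.6963·1 + (-0.6963)·1 = 0.0000.
u_2 = a_2 + 0.0000·q_1 = (0.0000, 1.0000, 1.0000).
‖u_2‖ = 1.4142, so q_2 = (0.0000, 0.7071, 0.7071).

q_2 = (0.0000, 0.7071, 0.7071)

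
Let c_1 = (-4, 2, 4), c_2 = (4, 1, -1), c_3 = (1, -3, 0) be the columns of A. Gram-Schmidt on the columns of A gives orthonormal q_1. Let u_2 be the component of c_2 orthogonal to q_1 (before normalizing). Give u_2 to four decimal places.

u_2 = (2.0000, 2.0000, 1.0000)

c_1 = (-4, 2, 4); ‖c_1‖ = 6.0000, so q_1 = (-0.6667, 0.3333, 0.6667).
q_1·c_2 = (-0.6667)·4 + 0.3333·1 + 0.6667·(-1) = -3.0000.
u_2 = c_2 + 3.0000·q_1 = (2.0000, 2.0000, 1.0000).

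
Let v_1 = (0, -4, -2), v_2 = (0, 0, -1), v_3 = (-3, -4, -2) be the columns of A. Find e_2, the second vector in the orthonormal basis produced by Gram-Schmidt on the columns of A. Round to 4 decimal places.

v_1 = (0, -4, -2); ‖v_1‖ = 4.4721, so e_1 = (0.0000, -0.8944, -0.4472).
e_1·v_2 = 0.0000·0 + (-0.8944)·0 + (-0.4472)·(-1) = 0.4472.
u_2 = v_2 − 0.4472·e_1 = (0.0000, 0.4000, -0.8000).
‖u_2‖ = 0.8944, so e_2 = (0.0000, 0.4472, -0.8944).

e_2 = (0.0000, 0.4472, -0.8944)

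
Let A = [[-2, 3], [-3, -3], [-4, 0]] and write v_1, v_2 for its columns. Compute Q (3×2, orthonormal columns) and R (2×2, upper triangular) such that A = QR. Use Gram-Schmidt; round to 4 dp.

v_1 = (-2, -3, -4); ‖v_1‖ = 5.3852, so q_1 = (-0.3714, -0.5571, -0.7428).
q_1·v_2 = (-0.3714)·3 + (-0.5571)·(-3) + (-0.7428)·0 = 0.5571.
u_2 = v_2 − 0.5571·q_1 = (3.2069, -2.6897, 0.4138).
‖u_2‖ = 4.2059, so q_2 = (0.7625, -0.6395, 0.0984).

Q = [[-0.3714, 0.7625], [-0.5571, -0.6395], [-0.7428, 0.0984]], R = [[5.3852, 0.5571], [0.0000, 4.2059]]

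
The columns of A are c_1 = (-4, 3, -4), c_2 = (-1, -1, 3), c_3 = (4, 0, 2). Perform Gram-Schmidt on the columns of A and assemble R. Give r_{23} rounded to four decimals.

r_{23} = -1.5647

c_1 = (-4, 3, -4); ‖c_1‖ = 6.4031, so e_1 = (-0.6247, 0.4685, -0.6247).
e_1·c_2 = (-0.6247)·(-1) + 0.4685·(-1) + (-0.6247)·3 = -1.7179.
u_2 = c_2 + 1.7179·e_1 = (-2.0732, -0.1951, 1.9268).
‖u_2‖ = 2.8370, so e_2 = (-0.7308, -0.0688, 0.6792).
r_{23} = e_2·c_3 = -1.5647.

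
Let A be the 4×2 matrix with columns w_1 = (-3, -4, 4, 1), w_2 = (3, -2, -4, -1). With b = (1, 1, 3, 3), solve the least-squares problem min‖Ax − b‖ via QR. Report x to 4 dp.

x = (-0.0128, -0.4744)

w_1 = (-3, -4, 4, 1); ‖w_1‖ = 6.4807, so q_1 = (-0.4629, -0.6172, 0.6172, 0.1543).
q_1·w_2 = (-0.4629)·3 + (-0.6172)·(-2) + 0.6172·(-4) + 0.1543·(-1) = -2.7775.
u_2 = w_2 + 2.7775·q_1 = (1.7143, -3.7143, -2.2857, -0.5714).
‖u_2‖ = 4.7208, so q_2 = (0.3631, -0.7868, -0.4842, -0.1210).
Qᵀb = (1.2344, -2.2393).
Back-substitute: x_2 = -2.2393/4.7208 = -0.4744.
x_1 = (1.2344 + 2.7775·(-0.4744))/6.4807 = -0.0128.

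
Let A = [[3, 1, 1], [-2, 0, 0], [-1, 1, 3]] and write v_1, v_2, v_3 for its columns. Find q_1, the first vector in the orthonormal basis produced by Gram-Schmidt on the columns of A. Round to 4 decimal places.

v_1 = (3, -2, -1); ‖v_1‖ = 3.7417, so q_1 = (0.8018, -0.5345, -0.2673).

q_1 = (0.8018, -0.5345, -0.2673)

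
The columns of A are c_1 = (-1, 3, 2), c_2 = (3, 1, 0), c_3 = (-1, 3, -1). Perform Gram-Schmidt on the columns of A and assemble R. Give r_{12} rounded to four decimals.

c_1 = (-1, 3, 2); ‖c_1‖ = 3.7417, so q_1 = (-0.2673, 0.8018, 0.5345).
r_{12} = q_1·c_2 = 0.0000.

r_{12} = 0.0000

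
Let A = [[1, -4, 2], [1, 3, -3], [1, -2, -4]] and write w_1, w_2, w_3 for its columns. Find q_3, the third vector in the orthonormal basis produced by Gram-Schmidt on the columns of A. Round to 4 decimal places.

q_3 = (0.5661, 0.2265, -0.7926)

w_1 = (1, 1, 1); ‖w_1‖ = 1.7321, so q_1 = (0.5774, 0.5774, 0.5774).
q_1·w_2 = 0.5774·(-4) + 0.5774·3 + 0.5774·(-2) = -1.7321.
u_2 = w_2 + 1.7321·q_1 = (-3.0000, 4.0000, -1.0000).
‖u_2‖ = 5.0990, so q_2 = (-0.5883, 0.7845, -0.1961).
q_1·w_3 = 0.5774·2 + 0.5774·(-3) + 0.5774·(-4) = -2.8868; q_2·w_3 = (-0.5883)·2 + 0.7845·(-3) + (-0.1961)·(-4) = -2.7456.
u_3 = w_3 + 2.8868·q_1 + 2.7456·q_2 = (2.0513, 0.8205, -2.8718).
‖u_3‖ = 3.6233, so q_3 = (0.5661, 0.2265, -0.7926).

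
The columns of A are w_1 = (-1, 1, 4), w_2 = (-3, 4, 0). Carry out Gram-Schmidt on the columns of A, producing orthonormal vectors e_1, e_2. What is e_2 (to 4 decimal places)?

e_2 = (-0.5532, 0.7651, -0.3296)

w_1 = (-1, 1, 4); ‖w_1‖ = 4.2426, so e_1 = (-0.2357, 0.2357, 0.9428).
e_1·w_2 = (-0.2357)·(-3) + 0.2357·4 + 0.9428·0 = 1.6499.
u_2 = w_2 − 1.6499·e_1 = (-2.6111, 3.6111, -1.5556).
‖u_2‖ = 4.7199, so e_2 = (-0.5532, 0.7651, -0.3296).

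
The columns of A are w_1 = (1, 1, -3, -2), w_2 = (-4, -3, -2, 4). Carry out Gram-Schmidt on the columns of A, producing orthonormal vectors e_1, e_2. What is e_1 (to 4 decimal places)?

e_1 = (0.2582, 0.2582, -0.7746, -0.5164)

w_1 = (1, 1, -3, -2); ‖w_1‖ = 3.8730, so e_1 = (0.2582, 0.2582, -0.7746, -0.5164).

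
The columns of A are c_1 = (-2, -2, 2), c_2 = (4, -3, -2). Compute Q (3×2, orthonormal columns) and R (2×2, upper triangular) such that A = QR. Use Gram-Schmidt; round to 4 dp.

e_1 = c_1/‖c_1‖ = (-2, -2, 2)/3.4641 = (-0.5774, -0.5774, 0.5774).
r_{12} = e_1·c_2 = -1.7321.
u_2 = c_2 + 1.7321·e_1 = (3.0000, -4.0000, -1.0000).
‖u_2‖ = 5.0990, so e_2 = (0.5883, -0.7845, -0.1961).

Q = [[-0.5774, 0.5883], [-0.5774, -0.7845], [0.5774, -0.1961]], R = [[3.4641, -1.7321], [0.0000, 5.0990]]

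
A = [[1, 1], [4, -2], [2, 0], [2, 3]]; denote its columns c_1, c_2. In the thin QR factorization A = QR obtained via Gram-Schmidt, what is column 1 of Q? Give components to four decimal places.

c_1 = (1, 4, 2, 2); ‖c_1‖ = 5.0000, so q_1 = (0.2000, 0.8000, 0.4000, 0.4000).

q_1 = (0.2000, 0.8000, 0.4000, 0.4000)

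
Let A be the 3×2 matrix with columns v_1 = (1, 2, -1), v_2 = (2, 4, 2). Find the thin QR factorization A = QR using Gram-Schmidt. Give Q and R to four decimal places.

q_1 = v_1/‖v_1‖ = (1, 2, -1)/2.4495 = (0.4082, 0.8165, -0.4082).
r_{12} = q_1·v_2 = 3.2660.
u_2 = v_2 − 3.2660·q_1 = (0.6667, 1.3333, 3.3333).
‖u_2‖ = 3.6515, so q_2 = (0.1826, 0.3651, 0.9129).

Q = [[0.4082, 0.1826], [0.8165, 0.3651], [-0.4082, 0.9129]], R = [[2.4495, 3.2660], [0.0000, 3.6515]]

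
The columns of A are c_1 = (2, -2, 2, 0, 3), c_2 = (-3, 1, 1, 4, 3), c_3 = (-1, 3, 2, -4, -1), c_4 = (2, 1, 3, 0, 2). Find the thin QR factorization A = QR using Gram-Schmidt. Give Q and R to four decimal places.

Q = [[0.4364, -0.5509, -0.2472, 0.6353], [-0.4364, 0.2156, 0.5300, 0.5628], [0.4364, 0.1198, 0.5639, 0.2318], [0.0000, 0.6707, -0.5655, 0.4299], [0.6547, 0.4311, 0.1422, -0.2028]], R = [[4.5826, 0.6547, -1.5275, 3.0551], [0.0000, 5.9642, -1.6767, 0.3353], [0.0000, 0.0000, 5.0848, 2.0117], [0.0000, 0.0000, 0.0000, 2.1231]]

c_1 = (2, -2, 2, 0, 3); ‖c_1‖ = 4.5826, so e_1 = (0.4364, -0.4364, 0.4364, 0.0000, 0.6547).
e_1·c_2 = 0.4364·(-3) + (-0.4364)·1 + 0.4364·1 + 0.0000·4 + 0.6547·3 = 0.6547.
u_2 = c_2 − 0.6547·e_1 = (-3.2857, 1.2857, 0.7143, 4.0000, 2.5714).
‖u_2‖ = 5.9642, so e_2 = (-0.5509, 0.2156, 0.1198, 0.6707, 0.4311).
e_1·c_3 = 0.4364·(-1) + (-0.4364)·3 + 0.4364·2 + 0.0000·(-4) + 0.6547·(-1) = -1.5275; e_2·c_3 = (-0.5509)·(-1) + 0.2156·3 + 0.1198·2 + 0.6707·(-4) + 0.4311·(-1) = -1.6767.
u_3 = c_3 + 1.5275·e_1 + 1.6767·e_2 = (-1.2570, 2.6948, 2.8675, -2.8755, 0.7229).
‖u_3‖ = 5.0848, so e_3 = (-0.2472, 0.5300, 0.5639, -0.5655, 0.1422).
e_1·c_4 = 0.4364·2 + (-0.4364)·1 + 0.4364·3 + 0.0000·0 + 0.6547·2 = 3.0551; e_2·c_4 = (-0.5509)·2 + 0.2156·1 + 0.1198·3 + 0.6707·0 + 0.4311·2 = 0.3353; e_3·c_4 = (-0.2472)·2 + 0.5300·1 + 0.5639·3 + (-0.5655)·0 + 0.1422·2 = 2.0117.
u_4 = c_4 − 3.0551·e_1 − 0.3353·e_2 − 2.0117·e_3 = (1.3487, 1.1949, 0.4921, 0.9127, -0.4306).
‖u_4‖ = 2.1231, so e_4 = (0.6353, 0.5628, 0.2318, 0.4299, -0.2028).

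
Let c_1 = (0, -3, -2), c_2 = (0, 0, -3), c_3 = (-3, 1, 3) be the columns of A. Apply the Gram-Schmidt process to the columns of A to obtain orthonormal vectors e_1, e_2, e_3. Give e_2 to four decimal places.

c_1 = (0, -3, -2); ‖c_1‖ = 3.6056, so e_1 = (0.0000, -0.8321, -0.5547).
e_1·c_2 = 0.0000·0 + (-0.8321)·0 + (-0.5547)·(-3) = 1.6641.
u_2 = c_2 − 1.6641·e_1 = (0.0000, 1.3846, -2.0769).
‖u_2‖ = 2.4962, so e_2 = (0.0000, 0.5547, -0.8321).

e_2 = (0.0000, 0.5547, -0.8321)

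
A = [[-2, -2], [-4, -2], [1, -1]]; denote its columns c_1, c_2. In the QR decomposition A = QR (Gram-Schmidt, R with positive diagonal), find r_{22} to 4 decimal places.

r_{22} = 1.7995

c_1 = (-2, -4, 1); ‖c_1‖ = 4.5826, so e_1 = (-0.4364, -0.8729, 0.2182).
e_1·c_2 = (-0.4364)·(-2) + (-0.8729)·(-2) + 0.2182·(-1) = 2.4004.
u_2 = c_2 − 2.4004·e_1 = (-0.9524, 0.0952, -1.5238).
r_{22} = ‖u_2‖ = 1.7995.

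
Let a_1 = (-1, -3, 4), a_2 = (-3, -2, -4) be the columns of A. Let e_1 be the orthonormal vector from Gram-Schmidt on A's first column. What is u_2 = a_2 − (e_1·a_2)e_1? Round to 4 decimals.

a_1 = (-1, -3, 4); ‖a_1‖ = 5.0990, so e_1 = (-0.1961, -0.5883, 0.7845).
e_1·a_2 = (-0.1961)·(-3) + (-0.5883)·(-2) + 0.7845·(-4) = -1.3728.
u_2 = a_2 + 1.3728·e_1 = (-3.2692, -2.8077, -2.9231).

u_2 = (-3.2692, -2.8077, -2.9231)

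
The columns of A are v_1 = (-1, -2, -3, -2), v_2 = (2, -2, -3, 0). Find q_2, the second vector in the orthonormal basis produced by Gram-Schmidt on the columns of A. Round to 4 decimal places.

v_1 = (-1, -2, -3, -2); ‖v_1‖ = 4.2426, so q_1 = (-0.2357, -0.4714, -0.7071, -0.4714).
q_1·v_2 = (-0.2357)·2 + (-0.4714)·(-2) + (-0.7071)·(-3) + (-0.4714)·0 = 2.5927.
u_2 = v_2 − 2.5927·q_1 = (2.6111, -0.7778, -1.1667, 1.2222).
‖u_2‖ = 3.2059, so q_2 = (0.8145, -0.2426, -0.3639, 0.3812).

q_2 = (0.8145, -0.2426, -0.3639, 0.3812)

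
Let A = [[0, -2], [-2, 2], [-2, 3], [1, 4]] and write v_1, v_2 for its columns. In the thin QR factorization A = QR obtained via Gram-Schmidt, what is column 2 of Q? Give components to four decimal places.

e_1 = v_1/‖v_1‖ = (0, -2, -2, 1)/3.0000 = (0.0000, -0.6667, -0.6667, 0.3333).
r_{12} = e_1·v_2 = -2.0000.
u_2 = v_2 + 2.0000·e_1 = (-2.0000, 0.6667, 1.6667, 4.6667).
‖u_2‖ = 5.3852, so e_2 = (-0.3714, 0.1238, 0.3095, 0.8666).

e_2 = (-0.3714, 0.1238, 0.3095, 0.8666)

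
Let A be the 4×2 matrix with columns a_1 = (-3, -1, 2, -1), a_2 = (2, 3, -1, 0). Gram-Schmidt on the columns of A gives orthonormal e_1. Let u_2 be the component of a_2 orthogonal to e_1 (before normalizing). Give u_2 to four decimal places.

u_2 = (-0.2000, 2.2667, 0.4667, -0.7333)

e_1 = a_1/‖a_1‖ = (-3, -1, 2, -1)/3.8730 = (-0.7746, -0.2582, 0.5164, -0.2582).
r_{12} = e_1·a_2 = -2.8402.
u_2 = a_2 + 2.8402·e_1 = (-0.2000, 2.2667, 0.4667, -0.7333).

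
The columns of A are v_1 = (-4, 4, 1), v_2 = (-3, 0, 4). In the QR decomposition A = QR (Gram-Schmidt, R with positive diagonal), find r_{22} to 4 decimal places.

r_{22} = 4.1524

e_1 = v_1/‖v_1‖ = (-4, 4, 1)/5.7446 = (-0.6963, 0.6963, 0.1741).
r_{12} = e_1·v_2 = 2.7852.
u_2 = v_2 − 2.7852·e_1 = (-1.0606, -1.9394, 3.5152).
r_{22} = ‖u_2‖ = 4.1524.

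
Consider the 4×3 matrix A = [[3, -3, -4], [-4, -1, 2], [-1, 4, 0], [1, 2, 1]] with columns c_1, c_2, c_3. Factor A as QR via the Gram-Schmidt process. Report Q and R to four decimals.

Q = [[0.5774, -0.4186, -0.5502], [-0.7698, -0.3837, -0.1255], [-0.1925, 0.7046, -0.6789], [0.1925, 0.4256, 0.4698]], R = [[5.1962, -1.3472, -3.6566], [0.0000, 5.3090, 1.3325], [0.0000, 0.0000, 2.4195]]

c_1 = (3, -4, -1, 1); ‖c_1‖ = 5.1962, so q_1 = (0.5774, -0.7698, -0.1925, 0.1925).
q_1·c_2 = 0.5774·(-3) + (-0.7698)·(-1) + (-0.1925)·4 + 0.1925·2 = -1.3472.
u_2 = c_2 + 1.3472·q_1 = (-2.2222, -2.0370, 3.7407, 2.2593).
‖u_2‖ = 5.3090, so q_2 = (-0.4186, -0.3837, 0.7046, 0.4256).
q_1·c_3 = 0.5774·(-4) + (-0.7698)·2 + (-0.1925)·0 + 0.1925·1 = -3.6566; q_2·c_3 = (-0.4186)·(-4) + (-0.3837)·2 + 0.7046·0 + 0.4256·1 = 1.3325.
u_3 = c_3 + 3.6566·q_1 − 1.3325·q_2 = (-1.3311, -0.3035, -1.6426, 1.1367).
‖u_3‖ = 2.4195, so q_3 = (-0.5502, -0.1255, -0.6789, 0.4698).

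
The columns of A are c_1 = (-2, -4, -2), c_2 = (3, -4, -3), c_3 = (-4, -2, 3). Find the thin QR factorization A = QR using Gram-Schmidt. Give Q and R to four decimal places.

c_1 = (-2, -4, -2); ‖c_1‖ = 4.8990, so q_1 = (-0.4082, -0.8165, -0.4082).
q_1·c_2 = (-0.4082)·3 + (-0.8165)·(-4) + (-0.4082)·(-3) = 3.2660.
u_2 = c_2 − 3.2660·q_1 = (4.3333, -1.3333, -1.6667).
‖u_2‖ = 4.8305, so q_2 = (0.8971, -0.2760, -0.3450).
q_1·c_3 = (-0.4082)·(-4) + (-0.8165)·(-2) + (-0.4082)·3 = 2.0412; q_2·c_3 = 0.8971·(-4) + (-0.2760)·(-2) + (-0.3450)·3 = -4.0714.
u_3 = c_3 − 2.0412·q_1 + 4.0714·q_2 = (0.4857, -1.4571, 2.4286).
‖u_3‖ = 2.8735, so q_3 = (0.1690, -0.5071, 0.8452).

Q = [[-0.4082, 0.8971, 0.1690], [-0.8165, -0.2760, -0.5071], [-0.4082, -0.3450, 0.8452]], R = [[4.8990, 3.2660, 2.0412], [0.0000, 4.8305, -4.0714], [0.0000, 0.0000, 2.8735]]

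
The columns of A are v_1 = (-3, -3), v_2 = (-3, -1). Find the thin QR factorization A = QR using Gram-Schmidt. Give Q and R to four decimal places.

v_1 = (-3, -3); ‖v_1‖ = 4.2426, so e_1 = (-0.7071, -0.7071).
e_1·v_2 = (-0.7071)·(-3) + (-0.7071)·(-1) = 2.8284.
u_2 = v_2 − 2.8284·e_1 = (-1.0000, 1.0000).
‖u_2‖ = 1.4142, so e_2 = (-0.7071, 0.7071).

Q = [[-0.7071, -0.7071], [-0.7071, 0.7071]], R = [[4.2426, 2.8284], [0.0000, 1.4142]]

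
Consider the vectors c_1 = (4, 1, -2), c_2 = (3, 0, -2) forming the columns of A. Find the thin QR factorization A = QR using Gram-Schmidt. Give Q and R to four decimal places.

q_1 = c_1/‖c_1‖ = (4, 1, -2)/4.5826 = (0.8729, 0.2182, -0.4364).
r_{12} = q_1·c_2 = 3.4915.
u_2 = c_2 − 3.4915·q_1 = (-0.0476, -0.7619, -0.4762).
‖u_2‖ = 0.8997, so q_2 = (-0.0529, -0.8468, -0.5293).

Q = [[0.8729, -0.0529], [0.2182, -0.8468], [-0.4364, -0.5293]], R = [[4.5826, 3.4915], [0.0000, 0.8997]]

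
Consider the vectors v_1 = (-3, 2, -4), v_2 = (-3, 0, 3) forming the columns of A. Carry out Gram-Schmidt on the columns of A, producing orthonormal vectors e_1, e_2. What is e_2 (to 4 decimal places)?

v_1 = (-3, 2, -4); ‖v_1‖ = 5.3852, so e_1 = (-0.5571, 0.3714, -0.7428).
e_1·v_2 = (-0.5571)·(-3) + 0.3714·0 + (-0.7428)·3 = -0.5571.
u_2 = v_2 + 0.5571·e_1 = (-3.3103, 0.2069, 2.5862).
‖u_2‖ = 4.2059, so e_2 = (-0.7871, 0.0492, 0.6149).

e_2 = (-0.7871, 0.0492, 0.6149)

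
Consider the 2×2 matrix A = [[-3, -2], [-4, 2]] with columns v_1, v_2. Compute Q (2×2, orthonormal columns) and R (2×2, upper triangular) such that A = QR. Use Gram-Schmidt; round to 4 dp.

Q = [[-0.6000, -0.8000], [-0.8000, 0.6000]], R = [[5.0000, -0.4000], [0.0000, 2.8000]]

v_1 = (-3, -4); ‖v_1‖ = 5.0000, so q_1 = (-0.6000, -0.8000).
q_1·v_2 = (-0.6000)·(-2) + (-0.8000)·2 = -0.4000.
u_2 = v_2 + 0.4000·q_1 = (-2.2400, 1.6800).
‖u_2‖ = 2.8000, so q_2 = (-0.8000, 0.6000).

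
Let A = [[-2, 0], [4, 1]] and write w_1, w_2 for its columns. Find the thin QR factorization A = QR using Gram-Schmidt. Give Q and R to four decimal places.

q_1 = w_1/‖w_1‖ = (-2, 4)/4.4721 = (-0.4472, 0.8944).
r_{12} = q_1·w_2 = 0.8944.
u_2 = w_2 − 0.8944·q_1 = (0.4000, 0.2000).
‖u_2‖ = 0.4472, so q_2 = (0.8944, 0.4472).

Q = [[-0.4472, 0.8944], [0.8944, 0.4472]], R = [[4.4721, 0.8944], [0.0000, 0.4472]]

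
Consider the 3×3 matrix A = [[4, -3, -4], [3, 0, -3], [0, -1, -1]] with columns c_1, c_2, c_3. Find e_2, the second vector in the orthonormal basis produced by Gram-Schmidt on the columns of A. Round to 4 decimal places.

e_1 = c_1/‖c_1‖ = (4, 3, 0)/5.0000 = (0.8000, 0.6000, 0.0000).
r_{12} = e_1·c_2 = -2.4000.
u_2 = c_2 + 2.4000·e_1 = (-1.0800, 1.4400, -1.0000).
‖u_2‖ = 2.0591, so e_2 = (-0.5245, 0.6993, -0.4856).

e_2 = (-0.5245, 0.6993, -0.4856)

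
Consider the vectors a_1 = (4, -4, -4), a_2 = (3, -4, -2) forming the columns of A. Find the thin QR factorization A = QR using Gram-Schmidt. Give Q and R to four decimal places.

Q = [[0.5774, 0.0000], [-0.5774, -0.7071], [-0.5774, 0.7071]], R = [[6.9282, 5.1962], [0.0000, 1.4142]]

a_1 = (4, -4, -4); ‖a_1‖ = 6.9282, so q_1 = (0.5774, -0.5774, -0.5774).
q_1·a_2 = 0.5774·3 + (-0.5774)·(-4) + (-0.5774)·(-2) = 5.1962.
u_2 = a_2 − 5.1962·q_1 = (0.0000, -1.0000, 1.0000).
‖u_2‖ = 1.4142, so q_2 = (0.0000, -0.7071, 0.7071).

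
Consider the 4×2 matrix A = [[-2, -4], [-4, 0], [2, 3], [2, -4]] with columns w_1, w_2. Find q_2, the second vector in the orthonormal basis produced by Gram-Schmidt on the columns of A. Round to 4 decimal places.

q_1 = w_1/‖w_1‖ = (-2, -4, 2, 2)/5.2915 = (-0.3780, -0.7559, 0.3780, 0.3780).
r_{12} = q_1·w_2 = 1.1339.
u_2 = w_2 − 1.1339·q_1 = (-3.5714, 0.8571, 2.5714, -4.4286).
‖u_2‖ = 6.3019, so q_2 = (-0.5667, 0.1360, 0.4080, -0.7027).

q_2 = (-0.5667, 0.1360, 0.4080, -0.7027)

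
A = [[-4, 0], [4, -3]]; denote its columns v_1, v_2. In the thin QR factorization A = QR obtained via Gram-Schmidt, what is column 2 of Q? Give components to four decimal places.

q_2 = (-0.7071, -0.7071)

q_1 = v_1/‖v_1‖ = (-4, 4)/5.6569 = (-0.7071, 0.7071).
r_{12} = q_1·v_2 = -2.1213.
u_2 = v_2 + 2.1213·q_1 = (-1.5000, -1.5000).
‖u_2‖ = 2.1213, so q_2 = (-0.7071, -0.7071).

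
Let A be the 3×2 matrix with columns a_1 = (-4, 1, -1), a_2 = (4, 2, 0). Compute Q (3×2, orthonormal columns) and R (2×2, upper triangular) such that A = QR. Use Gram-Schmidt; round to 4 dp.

Q = [[-0.9428, 0.2945], [0.2357, 0.9203], [-0.2357, -0.2577]], R = [[4.2426, -3.2998], [0.0000, 3.0185]]

a_1 = (-4, 1, -1); ‖a_1‖ = 4.2426, so q_1 = (-0.9428, 0.2357, -0.2357).
q_1·a_2 = (-0.9428)·4 + 0.2357·2 + (-0.2357)·0 = -3.2998.
u_2 = a_2 + 3.2998·q_1 = (0.8889, 2.7778, -0.7778).
‖u_2‖ = 3.0185, so q_2 = (0.2945, 0.9203, -0.2577).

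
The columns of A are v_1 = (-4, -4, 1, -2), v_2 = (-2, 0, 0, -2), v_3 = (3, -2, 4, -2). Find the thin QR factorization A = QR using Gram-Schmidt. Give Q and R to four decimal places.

Q = [[-0.6576, -0.3467, 0.5244], [-0.6576, 0.6401, -0.0962], [0.1644, -0.1600, 0.6639], [-0.3288, -0.6667, -0.5244]], R = [[6.0828, 1.9728, 0.6576], [0.0000, 2.0268, -1.6268], [0.0000, 0.0000, 5.4700]]

v_1 = (-4, -4, 1, -2); ‖v_1‖ = 6.0828, so q_1 = (-0.6576, -0.6576, 0.1644, -0.3288).
q_1·v_2 = (-0.6576)·(-2) + (-0.6576)·0 + 0.1644·0 + (-0.3288)·(-2) = 1.9728.
u_2 = v_2 − 1.9728·q_1 = (-0.7027, 1.2973, -0.3243, -1.3514).
‖u_2‖ = 2.0268, so q_2 = (-0.3467, 0.6401, -0.1600, -0.6667).
q_1·v_3 = (-0.6576)·3 + (-0.6576)·(-2) + 0.1644·4 + (-0.3288)·(-2) = 0.6576; q_2·v_3 = (-0.3467)·3 + 0.6401·(-2) + (-0.1600)·4 + (-0.6667)·(-2) = -1.6268.
u_3 = v_3 − 0.6576·q_1 + 1.6268·q_2 = (2.8684, -0.5263, 3.6316, -2.8684).
‖u_3‖ = 5.4700, so q_3 = (0.5244, -0.0962, 0.6639, -0.5244).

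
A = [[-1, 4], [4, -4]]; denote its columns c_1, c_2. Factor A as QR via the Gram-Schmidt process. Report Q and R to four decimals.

e_1 = c_1/‖c_1‖ = (-1, 4)/4.1231 = (-0.2425, 0.9701).
r_{12} = e_1·c_2 = -4.8507.
u_2 = c_2 + 4.8507·e_1 = (2.8235, 0.7059).
‖u_2‖ = 2.9104, so e_2 = (0.9701, 0.2425).

Q = [[-0.2425, 0.9701], [0.9701, 0.2425]], R = [[4.1231, -4.8507], [0.0000, 2.9104]]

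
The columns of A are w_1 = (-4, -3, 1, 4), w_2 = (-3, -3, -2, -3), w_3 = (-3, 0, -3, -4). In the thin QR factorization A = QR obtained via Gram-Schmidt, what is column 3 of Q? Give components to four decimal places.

e_3 = (-0.5859, 0.7447, -0.3153, 0.0514)

e_1 = w_1/‖w_1‖ = (-4, -3, 1, 4)/6.4807 = (-0.6172, -0.4629, 0.1543, 0.6172).
r_{12} = e_1·w_2 = 1.0801.
u_2 = w_2 − 1.0801·e_1 = (-2.3333, -2.5000, -2.1667, -3.6667).
‖u_2‖ = 5.4620, so e_2 = (-0.4272, -0.4577, -0.3967, -0.6713).
r_{13} = e_1·w_3 = -1.0801; r_{23} = e_2·w_3 = 5.1569.
u_3 = w_3 + 1.0801·e_1 − 5.1569·e_2 = (-1.4637, 1.8603, -0.7877, 0.1285).
‖u_3‖ = 2.4980, so e_3 = (-0.5859, 0.7447, -0.3153, 0.0514).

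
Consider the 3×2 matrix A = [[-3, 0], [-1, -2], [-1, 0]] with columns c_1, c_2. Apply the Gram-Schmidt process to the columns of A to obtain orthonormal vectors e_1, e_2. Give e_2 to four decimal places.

e_1 = c_1/‖c_1‖ = (-3, -1, -1)/3.3166 = (-0.9045, -0.3015, -0.3015).
r_{12} = e_1·c_2 = 0.6030.
u_2 = c_2 − 0.6030·e_1 = (0.5455, -1.8182, 0.1818).
‖u_2‖ = 1.9069, so e_2 = (0.2860, -0.9535, 0.0953).

e_2 = (0.2860, -0.9535, 0.0953)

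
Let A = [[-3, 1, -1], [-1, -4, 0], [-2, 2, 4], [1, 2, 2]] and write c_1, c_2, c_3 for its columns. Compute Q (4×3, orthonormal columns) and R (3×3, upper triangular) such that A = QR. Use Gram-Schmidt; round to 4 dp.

c_1 = (-3, -1, -2, 1); ‖c_1‖ = 3.8730, so q_1 = (-0.7746, -0.2582, -0.5164, 0.2582).
q_1·c_2 = (-0.7746)·1 + (-0.2582)·(-4) + (-0.5164)·2 + 0.2582·2 = -0.2582.
u_2 = c_2 + 0.2582·q_1 = (0.8000, -4.0667, 1.8667, 2.0667).
‖u_2‖ = 4.9933, so q_2 = (0.1602, -0.8144, 0.3738, 0.4139).
q_1·c_3 = (-0.7746)·(-1) + (-0.2582)·0 + (-0.5164)·4 + 0.2582·2 = -0.7746; q_2·c_3 = 0.1602·(-1) + (-0.8144)·0 + 0.3738·4 + 0.4139·2 = 2.1629.
u_3 = c_3 + 0.7746·q_1 − 2.1629·q_2 = (-1.9465, 1.5615, 2.7914, 1.3048).
‖u_3‖ = 3.9651, so q_3 = (-0.4909, 0.3938, 0.7040, 0.3291).

Q = [[-0.7746, 0.1602, -0.4909], [-0.2582, -0.8144, 0.3938], [-0.5164, 0.3738, 0.7040], [0.2582, 0.4139, 0.3291]], R = [[3.8730, -0.2582, -0.7746], [0.0000, 4.9933, 2.1629], [0.0000, 0.0000, 3.9651]]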